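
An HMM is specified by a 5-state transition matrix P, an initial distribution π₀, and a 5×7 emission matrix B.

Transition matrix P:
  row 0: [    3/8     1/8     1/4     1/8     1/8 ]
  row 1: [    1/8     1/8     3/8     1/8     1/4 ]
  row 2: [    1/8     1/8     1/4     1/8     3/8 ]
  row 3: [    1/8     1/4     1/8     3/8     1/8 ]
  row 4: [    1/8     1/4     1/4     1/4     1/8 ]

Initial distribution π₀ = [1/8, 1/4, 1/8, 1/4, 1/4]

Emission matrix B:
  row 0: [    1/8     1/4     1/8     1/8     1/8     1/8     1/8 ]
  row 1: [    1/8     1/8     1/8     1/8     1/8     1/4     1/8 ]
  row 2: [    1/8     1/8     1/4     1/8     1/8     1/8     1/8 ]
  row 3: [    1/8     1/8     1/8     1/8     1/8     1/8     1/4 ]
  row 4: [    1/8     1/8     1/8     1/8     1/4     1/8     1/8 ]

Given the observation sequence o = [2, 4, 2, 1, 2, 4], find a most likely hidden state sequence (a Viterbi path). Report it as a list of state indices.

path = [2, 4, 2, 4, 2, 4]

t=0: δ = [1.562e-02, 3.125e-02, 3.125e-02, 3.125e-02, 3.125e-02]  (obs o_0=2)
t=1: δ = [7.324e-04, 9.766e-04, 1.465e-03, 1.465e-03, 2.930e-03]  ψ = [0, 3, 1, 3, 2]  (obs o_1=4)
t=2: δ = [4.578e-05, 9.155e-05, 1.831e-04, 9.155e-05, 6.866e-05]  ψ = [4, 4, 4, 4, 2]  (obs o_2=2)
t=3: δ = [5.722e-06, 2.861e-06, 5.722e-06, 4.292e-06, 8.583e-06]  ψ = [2, 2, 2, 3, 2]  (obs o_3=1)
t=4: δ = [2.682e-07, 2.682e-07, 5.364e-07, 2.682e-07, 2.682e-07]  ψ = [0, 4, 4, 4, 2]  (obs o_4=2)
t=5: δ = [1.257e-08, 8.382e-09, 1.676e-08, 1.257e-08, 5.029e-08]  ψ = [0, 2, 2, 3, 2]  (obs o_5=4)
backtrack: best end state = 4; path = [2, 4, 2, 4, 2, 4]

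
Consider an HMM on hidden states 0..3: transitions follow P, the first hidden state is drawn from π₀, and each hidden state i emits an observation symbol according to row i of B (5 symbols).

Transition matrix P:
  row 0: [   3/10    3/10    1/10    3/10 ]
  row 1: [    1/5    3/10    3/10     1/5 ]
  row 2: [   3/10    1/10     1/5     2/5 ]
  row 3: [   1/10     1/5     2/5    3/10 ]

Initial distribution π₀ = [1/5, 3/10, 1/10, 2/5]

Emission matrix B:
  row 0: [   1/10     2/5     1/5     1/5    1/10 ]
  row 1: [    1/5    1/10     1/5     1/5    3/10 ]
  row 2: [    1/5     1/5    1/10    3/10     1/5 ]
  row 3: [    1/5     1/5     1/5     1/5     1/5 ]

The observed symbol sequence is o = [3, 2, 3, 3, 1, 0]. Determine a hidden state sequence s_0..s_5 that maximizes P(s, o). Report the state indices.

path = [3, 3, 2, 3, 2, 3]

t=0: δ = [4.000e-02, 6.000e-02, 3.000e-02, 8.000e-02]  (obs o_0=3)
t=1: δ = [2.400e-03, 3.600e-03, 3.200e-03, 4.800e-03]  ψ = [0, 1, 3, 3]  (obs o_1=2)
t=2: δ = [1.920e-04, 2.160e-04, 5.760e-04, 2.880e-04]  ψ = [2, 1, 3, 3]  (obs o_2=3)
t=3: δ = [3.456e-05, 1.296e-05, 3.456e-05, 4.608e-05]  ψ = [2, 1, 2, 2]  (obs o_3=3)
t=4: δ = [4.147e-06, 1.037e-06, 3.686e-06, 2.765e-06]  ψ = [0, 0, 3, 2]  (obs o_4=1)
t=5: δ = [1.244e-07, 2.488e-07, 2.212e-07, 2.949e-07]  ψ = [0, 0, 3, 2]  (obs o_5=0)
backtrack: best end state = 3; path = [3, 3, 2, 3, 2, 3]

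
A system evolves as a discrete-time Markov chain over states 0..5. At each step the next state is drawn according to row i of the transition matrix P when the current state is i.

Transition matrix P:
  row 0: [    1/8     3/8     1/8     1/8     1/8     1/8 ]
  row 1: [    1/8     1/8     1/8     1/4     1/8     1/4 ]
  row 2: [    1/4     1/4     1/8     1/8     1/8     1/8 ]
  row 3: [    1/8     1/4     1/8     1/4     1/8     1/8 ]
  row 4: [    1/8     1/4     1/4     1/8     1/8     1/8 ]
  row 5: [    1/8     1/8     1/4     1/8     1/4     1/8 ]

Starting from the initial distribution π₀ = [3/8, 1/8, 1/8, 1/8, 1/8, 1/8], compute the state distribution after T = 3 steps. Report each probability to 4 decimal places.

t=0: π = [0.3750, 0.1250, 0.1250, 0.1250, 0.1250, 0.1250]
t=1: π = [0.1406, 0.2656, 0.1563, 0.1563, 0.1406, 0.1406]
t=2: π = [0.1445, 0.2168, 0.1602, 0.1777, 0.1426, 0.1582]
t=3: π = [0.1450, 0.2212, 0.1626, 0.1743, 0.1448, 0.1521]

π = [0.1450, 0.2212, 0.1626, 0.1743, 0.1448, 0.1521]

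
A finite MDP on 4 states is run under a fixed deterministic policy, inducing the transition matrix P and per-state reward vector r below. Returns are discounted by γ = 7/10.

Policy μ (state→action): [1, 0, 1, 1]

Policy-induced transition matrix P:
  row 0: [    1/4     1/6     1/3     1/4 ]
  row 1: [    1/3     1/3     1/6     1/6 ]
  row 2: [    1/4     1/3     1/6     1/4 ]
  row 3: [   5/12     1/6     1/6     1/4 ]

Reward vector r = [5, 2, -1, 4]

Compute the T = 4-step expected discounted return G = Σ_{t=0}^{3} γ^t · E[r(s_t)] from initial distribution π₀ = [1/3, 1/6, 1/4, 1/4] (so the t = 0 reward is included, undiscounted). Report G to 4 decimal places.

G = 6.9324

t=0: π = [0.3333, 0.1667, 0.2500, 0.2500], E[r] = 2.7500, γ^t·E[r] = 2.750000, running G = 2.750000
t=1: π = [0.3056, 0.2361, 0.2222, 0.2361], E[r] = 2.7222, γ^t·E[r] = 1.905556, running G = 4.655556
t=2: π = [0.3090, 0.2431, 0.2176, 0.2303], E[r] = 2.7350, γ^t·E[r] = 1.340127, running G = 5.995683
t=3: π = [0.3086, 0.2434, 0.2182, 0.2297], E[r] = 2.7309, γ^t·E[r] = 0.936700, running G = 6.932383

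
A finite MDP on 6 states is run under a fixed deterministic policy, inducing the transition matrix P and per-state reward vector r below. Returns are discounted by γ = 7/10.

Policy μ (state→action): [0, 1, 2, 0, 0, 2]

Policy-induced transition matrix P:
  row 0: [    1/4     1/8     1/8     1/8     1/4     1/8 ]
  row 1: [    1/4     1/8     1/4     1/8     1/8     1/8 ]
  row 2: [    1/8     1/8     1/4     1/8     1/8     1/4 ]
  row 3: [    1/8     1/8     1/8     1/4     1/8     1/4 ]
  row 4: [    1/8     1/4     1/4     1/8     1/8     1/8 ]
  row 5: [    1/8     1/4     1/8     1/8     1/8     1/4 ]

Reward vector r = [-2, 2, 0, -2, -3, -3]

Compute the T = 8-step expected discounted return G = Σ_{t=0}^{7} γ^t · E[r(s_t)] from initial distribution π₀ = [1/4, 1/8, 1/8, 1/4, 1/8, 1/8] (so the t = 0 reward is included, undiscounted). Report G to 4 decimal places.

t=0: π = [0.2500, 0.1250, 0.1250, 0.2500, 0.1250, 0.1250], E[r] = -1.5000, γ^t·E[r] = -1.500000, running G = -1.500000
t=1: π = [0.1719, 0.1563, 0.1719, 0.1563, 0.1563, 0.1875], E[r] = -1.3750, γ^t·E[r] = -0.962500, running G = -2.462500
t=2: π = [0.1660, 0.1680, 0.1855, 0.1445, 0.1465, 0.1895], E[r] = -1.2930, γ^t·E[r] = -0.633555, running G = -3.096055
t=3: π = [0.1667, 0.1670, 0.1875, 0.1431, 0.1458, 0.1899], E[r] = -1.2927, γ^t·E[r] = -0.443405, running G = -3.539459
t=4: π = [0.1667, 0.1670, 0.1875, 0.1429, 0.1458, 0.1901], E[r] = -1.2930, γ^t·E[r] = -0.310449, running G = -3.849908
t=5: π = [0.1667, 0.1670, 0.1875, 0.1429, 0.1458, 0.1901], E[r] = -1.2929, γ^t·E[r] = -0.217291, running G = -4.067200
t=6: π = [0.1667, 0.1670, 0.1875, 0.1429, 0.1458, 0.1901], E[r] = -1.2929, γ^t·E[r] = -0.152103, running G = -4.219303
t=7: π = [0.1667, 0.1670, 0.1875, 0.1429, 0.1458, 0.1901], E[r] = -1.2929, γ^t·E[r] = -0.106472, running G = -4.325775

G = -4.3258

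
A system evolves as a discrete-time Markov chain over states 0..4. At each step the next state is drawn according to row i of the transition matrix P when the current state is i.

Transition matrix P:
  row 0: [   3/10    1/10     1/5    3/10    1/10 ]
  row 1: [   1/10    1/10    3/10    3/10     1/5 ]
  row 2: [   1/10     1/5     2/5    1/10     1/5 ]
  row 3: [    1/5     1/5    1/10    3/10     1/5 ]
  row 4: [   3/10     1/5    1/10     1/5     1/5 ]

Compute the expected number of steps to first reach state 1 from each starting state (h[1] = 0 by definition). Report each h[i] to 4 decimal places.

h = [6.2348, 0.0000, 5.5391, 5.6261, 5.6870]

First-step conditioning: h[1] = 0; for i ≠ 1, h[i] = 1 + Σ_k P[i][k]·h[k].
  h[0] = 1 + 3/10·h[0] + 1/5·h[2] + 3/10·h[3] + 1/10·h[4]
  h[2] = 1 + 1/10·h[0] + 2/5·h[2] + 1/10·h[3] + 1/5·h[4]
  h[3] = 1 + 1/5·h[0] + 1/10·h[2] + 3/10·h[3] + 1/5·h[4]
  h[4] = 1 + 3/10·h[0] + 1/10·h[2] + 1/5·h[3] + 1/5·h[4]
Solving the 4×4 linear system over states ≠ 1 gives exactly h = [717/115, 0, 637/115, 647/115, 654/115] (h[1] = 0 is the target).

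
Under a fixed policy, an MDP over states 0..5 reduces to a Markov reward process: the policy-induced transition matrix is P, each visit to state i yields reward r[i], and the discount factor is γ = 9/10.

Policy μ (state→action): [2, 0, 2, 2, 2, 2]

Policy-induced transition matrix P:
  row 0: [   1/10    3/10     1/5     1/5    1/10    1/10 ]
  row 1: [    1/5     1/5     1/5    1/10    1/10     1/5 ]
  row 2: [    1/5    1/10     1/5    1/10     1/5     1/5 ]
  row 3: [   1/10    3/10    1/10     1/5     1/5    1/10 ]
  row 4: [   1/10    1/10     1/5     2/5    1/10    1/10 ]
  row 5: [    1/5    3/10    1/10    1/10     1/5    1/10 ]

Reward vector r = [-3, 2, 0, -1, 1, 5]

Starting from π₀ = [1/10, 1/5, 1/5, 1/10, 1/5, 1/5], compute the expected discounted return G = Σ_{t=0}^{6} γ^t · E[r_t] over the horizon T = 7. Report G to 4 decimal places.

G = 3.8400

t=0: π = [0.1000, 0.2000, 0.2000, 0.1000, 0.2000, 0.2000], E[r] = 1.2000, γ^t·E[r] = 1.200000, running G = 1.200000
t=1: π = [0.1600, 0.2000, 0.1700, 0.1800, 0.1500, 0.1400], E[r] = 0.5900, γ^t·E[r] = 0.531000, running G = 1.731000
t=2: π = [0.1510, 0.2160, 0.1680, 0.1790, 0.1490, 0.1370], E[r] = 0.6340, γ^t·E[r] = 0.513540, running G = 2.244540
t=3: π = [0.1521, 0.2150, 0.1684, 0.1777, 0.1484, 0.1384], E[r] = 0.6364, γ^t·E[r] = 0.463936, running G = 2.708476
t=4: π = [0.1522, 0.2151, 0.1684, 0.1775, 0.1485, 0.1383], E[r] = 0.6364, γ^t·E[r] = 0.417535, running G = 3.126011
t=5: π = [0.1522, 0.2151, 0.1684, 0.1775, 0.1484, 0.1384], E[r] = 0.6364, γ^t·E[r] = 0.375764, running G = 3.501775
t=6: π = [0.1522, 0.2151, 0.1684, 0.1775, 0.1484, 0.1384], E[r] = 0.6364, γ^t·E[r] = 0.338195, running G = 3.839970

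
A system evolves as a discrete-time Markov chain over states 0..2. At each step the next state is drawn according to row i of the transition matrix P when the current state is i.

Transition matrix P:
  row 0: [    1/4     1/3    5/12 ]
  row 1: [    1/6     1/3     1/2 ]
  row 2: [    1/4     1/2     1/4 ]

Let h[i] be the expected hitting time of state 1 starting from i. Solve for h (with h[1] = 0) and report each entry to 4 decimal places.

First-step conditioning: h[1] = 0; for i ≠ 1, h[i] = 1 + Σ_k P[i][k]·h[k].
  h[0] = 1 + 1/4·h[0] + 5/12·h[2]
  h[2] = 1 + 1/4·h[0] + 1/4·h[2]
Solving the 2×2 linear system over states ≠ 1 gives exactly h = [28/11, 0, 24/11] (h[1] = 0 is the target).

h = [2.5455, 0.0000, 2.1818]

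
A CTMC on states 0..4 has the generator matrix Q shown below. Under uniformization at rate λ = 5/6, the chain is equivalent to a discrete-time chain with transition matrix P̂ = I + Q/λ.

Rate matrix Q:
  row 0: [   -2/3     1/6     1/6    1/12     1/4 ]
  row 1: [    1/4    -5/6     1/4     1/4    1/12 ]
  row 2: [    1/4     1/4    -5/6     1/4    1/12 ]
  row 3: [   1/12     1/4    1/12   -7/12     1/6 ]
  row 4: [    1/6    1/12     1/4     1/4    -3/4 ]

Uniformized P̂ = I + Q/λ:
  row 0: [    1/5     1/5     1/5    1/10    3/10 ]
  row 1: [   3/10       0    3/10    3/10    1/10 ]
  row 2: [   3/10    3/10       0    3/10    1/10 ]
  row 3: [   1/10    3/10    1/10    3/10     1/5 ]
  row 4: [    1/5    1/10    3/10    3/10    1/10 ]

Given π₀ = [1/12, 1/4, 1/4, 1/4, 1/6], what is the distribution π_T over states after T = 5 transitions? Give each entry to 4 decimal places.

t=0: π = [0.0833, 0.2500, 0.2500, 0.2500, 0.1667]
t=1: π = [0.2250, 0.1833, 0.1667, 0.2833, 0.1417]
t=2: π = [0.2067, 0.1942, 0.1708, 0.2550, 0.1733]
t=3: π = [0.2110, 0.1864, 0.1771, 0.2587, 0.1668]
t=4: π = [0.2105, 0.1896, 0.1740, 0.2578, 0.1681]
t=5: π = [0.2106, 0.1885, 0.1752, 0.2579, 0.1679]

π = [0.2106, 0.1885, 0.1752, 0.2579, 0.1679]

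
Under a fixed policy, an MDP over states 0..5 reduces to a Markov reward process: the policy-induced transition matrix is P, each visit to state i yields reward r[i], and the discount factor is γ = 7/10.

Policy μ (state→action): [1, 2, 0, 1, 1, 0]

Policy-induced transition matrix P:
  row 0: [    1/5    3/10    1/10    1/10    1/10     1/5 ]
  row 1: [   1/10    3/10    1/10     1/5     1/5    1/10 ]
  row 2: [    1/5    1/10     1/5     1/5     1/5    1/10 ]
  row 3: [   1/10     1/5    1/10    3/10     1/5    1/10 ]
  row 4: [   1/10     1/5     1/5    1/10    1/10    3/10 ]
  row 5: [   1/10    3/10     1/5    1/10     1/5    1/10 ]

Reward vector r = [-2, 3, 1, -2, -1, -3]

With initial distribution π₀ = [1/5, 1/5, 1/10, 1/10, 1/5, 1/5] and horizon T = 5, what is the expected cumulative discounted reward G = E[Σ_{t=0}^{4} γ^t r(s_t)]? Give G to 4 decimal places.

t=0: π = [0.2000, 0.2000, 0.1000, 0.1000, 0.2000, 0.2000], E[r] = -0.7000, γ^t·E[r] = -0.700000, running G = -0.700000
t=1: π = [0.1300, 0.2500, 0.1500, 0.1500, 0.1600, 0.1600], E[r] = -0.3000, γ^t·E[r] = -0.210000, running G = -0.910000
t=2: π = [0.1280, 0.2390, 0.1470, 0.1700, 0.1710, 0.1450], E[r] = -0.3380, γ^t·E[r] = -0.165620, running G = -1.075620
t=3: π = [0.1275, 0.2365, 0.1463, 0.1726, 0.1701, 0.1470], E[r] = -0.3555, γ^t·E[r] = -0.121937, running G = -1.197557
t=4: π = [0.1274, 0.2365, 0.1463, 0.1728, 0.1702, 0.1468], E[r] = -0.3552, γ^t·E[r] = -0.085274, running G = -1.282830

G = -1.2828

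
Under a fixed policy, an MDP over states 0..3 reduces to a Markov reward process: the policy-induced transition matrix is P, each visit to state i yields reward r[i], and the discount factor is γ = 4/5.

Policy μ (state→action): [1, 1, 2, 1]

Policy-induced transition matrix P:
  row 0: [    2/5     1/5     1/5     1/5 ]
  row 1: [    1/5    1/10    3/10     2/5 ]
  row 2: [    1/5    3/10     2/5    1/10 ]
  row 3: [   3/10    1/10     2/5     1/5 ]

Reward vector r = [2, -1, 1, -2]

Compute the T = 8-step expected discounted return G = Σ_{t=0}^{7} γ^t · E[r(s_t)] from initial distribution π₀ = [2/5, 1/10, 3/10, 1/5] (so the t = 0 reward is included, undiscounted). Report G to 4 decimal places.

t=0: π = [0.4000, 0.1000, 0.3000, 0.2000], E[r] = 0.6000, γ^t·E[r] = 0.600000, running G = 0.600000
t=1: π = [0.3000, 0.2000, 0.3100, 0.1900], E[r] = 0.3300, γ^t·E[r] = 0.264000, running G = 0.864000
t=2: π = [0.2790, 0.1920, 0.3200, 0.2090], E[r] = 0.2680, γ^t·E[r] = 0.171520, running G = 1.035520
t=3: π = [0.2767, 0.1919, 0.3250, 0.2064], E[r] = 0.2737, γ^t·E[r] = 0.140134, running G = 1.175654
t=4: π = [0.2760, 0.1927, 0.3255, 0.2059], E[r] = 0.2730, γ^t·E[r] = 0.111821, running G = 1.287475
t=5: π = [0.2758, 0.1927, 0.3255, 0.2060], E[r] = 0.2724, γ^t·E[r] = 0.089273, running G = 1.376748
t=6: π = [0.2758, 0.1927, 0.3256, 0.2060], E[r] = 0.2724, γ^t·E[r] = 0.071416, running G = 1.448164
t=7: π = [0.2757, 0.1927, 0.3256, 0.2060], E[r] = 0.2724, γ^t·E[r] = 0.057133, running G = 1.505296

G = 1.5053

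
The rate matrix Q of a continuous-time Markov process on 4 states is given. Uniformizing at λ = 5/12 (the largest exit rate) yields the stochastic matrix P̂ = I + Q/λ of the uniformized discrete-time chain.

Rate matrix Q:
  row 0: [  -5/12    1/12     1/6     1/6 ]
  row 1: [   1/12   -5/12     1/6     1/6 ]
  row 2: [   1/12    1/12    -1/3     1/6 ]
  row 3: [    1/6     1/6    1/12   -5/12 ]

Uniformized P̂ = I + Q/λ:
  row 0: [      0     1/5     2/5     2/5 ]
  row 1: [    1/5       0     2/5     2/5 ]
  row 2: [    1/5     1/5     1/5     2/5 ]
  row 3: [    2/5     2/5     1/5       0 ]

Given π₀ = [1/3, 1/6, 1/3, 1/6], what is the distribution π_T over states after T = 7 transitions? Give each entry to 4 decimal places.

t=0: π = [0.3333, 0.1667, 0.3333, 0.1667]
t=1: π = [0.1667, 0.2000, 0.3000, 0.3333]
t=2: π = [0.2333, 0.2267, 0.2733, 0.2667]
t=3: π = [0.2067, 0.2080, 0.2920, 0.2933]
t=4: π = [0.2173, 0.2171, 0.2829, 0.2827]
t=5: π = [0.2131, 0.2131, 0.2869, 0.2869]
t=6: π = [0.2148, 0.2148, 0.2852, 0.2852]
t=7: π = [0.2141, 0.2141, 0.2859, 0.2859]

π = [0.2141, 0.2141, 0.2859, 0.2859]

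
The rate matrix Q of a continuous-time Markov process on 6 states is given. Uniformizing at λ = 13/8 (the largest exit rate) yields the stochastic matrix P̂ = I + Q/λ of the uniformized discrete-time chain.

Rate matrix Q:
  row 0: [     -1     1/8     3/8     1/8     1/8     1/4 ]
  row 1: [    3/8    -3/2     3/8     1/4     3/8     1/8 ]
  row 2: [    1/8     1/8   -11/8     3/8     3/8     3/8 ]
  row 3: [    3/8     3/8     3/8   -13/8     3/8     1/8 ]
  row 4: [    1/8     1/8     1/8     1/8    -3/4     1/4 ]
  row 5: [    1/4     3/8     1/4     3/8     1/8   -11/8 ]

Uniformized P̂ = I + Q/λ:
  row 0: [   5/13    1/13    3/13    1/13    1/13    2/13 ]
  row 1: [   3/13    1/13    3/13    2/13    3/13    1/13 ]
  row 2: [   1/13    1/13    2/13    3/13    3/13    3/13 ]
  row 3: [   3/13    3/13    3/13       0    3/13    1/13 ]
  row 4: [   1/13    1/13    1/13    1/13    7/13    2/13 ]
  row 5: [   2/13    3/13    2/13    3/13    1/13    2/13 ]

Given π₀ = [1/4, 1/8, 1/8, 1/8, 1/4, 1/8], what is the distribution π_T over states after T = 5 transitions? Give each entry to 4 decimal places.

π = [0.1819, 0.1189, 0.1667, 0.1249, 0.2597, 0.1479]

t=0: π = [0.2500, 0.1250, 0.1250, 0.1250, 0.2500, 0.1250]
t=1: π = [0.2019, 0.1154, 0.1731, 0.1154, 0.2500, 0.1442]
t=2: π = [0.1857, 0.1169, 0.1679, 0.1257, 0.2544, 0.1494]
t=3: π = [0.1829, 0.1193, 0.1672, 0.1251, 0.2575, 0.1481]
t=4: π = [0.1822, 0.1189, 0.1669, 0.1250, 0.2591, 0.1479]
t=5: π = [0.1819, 0.1189, 0.1667, 0.1249, 0.2597, 0.1479]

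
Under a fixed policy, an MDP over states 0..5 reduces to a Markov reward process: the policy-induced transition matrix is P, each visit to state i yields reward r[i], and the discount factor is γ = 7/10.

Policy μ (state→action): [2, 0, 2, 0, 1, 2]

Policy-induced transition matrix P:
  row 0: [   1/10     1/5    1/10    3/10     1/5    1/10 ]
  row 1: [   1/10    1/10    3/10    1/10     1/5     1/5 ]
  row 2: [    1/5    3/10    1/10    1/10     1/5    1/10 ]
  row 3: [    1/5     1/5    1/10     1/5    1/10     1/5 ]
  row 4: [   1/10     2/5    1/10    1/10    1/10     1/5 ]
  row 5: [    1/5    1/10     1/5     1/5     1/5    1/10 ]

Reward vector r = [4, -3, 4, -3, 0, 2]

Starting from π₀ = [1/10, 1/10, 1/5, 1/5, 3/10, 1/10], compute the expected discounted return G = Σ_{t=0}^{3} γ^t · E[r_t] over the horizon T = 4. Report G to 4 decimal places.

t=0: π = [0.1000, 0.1000, 0.2000, 0.2000, 0.3000, 0.1000], E[r] = 0.5000, γ^t·E[r] = 0.500000, running G = 0.500000
t=1: π = [0.1500, 0.2600, 0.1300, 0.1500, 0.1500, 0.1600], E[r] = 0.2100, γ^t·E[r] = 0.147000, running G = 0.647000
t=2: π = [0.1440, 0.2010, 0.1680, 0.1610, 0.1700, 0.1560], E[r] = 0.4740, γ^t·E[r] = 0.232260, running G = 0.879260
t=3: π = [0.1485, 0.2151, 0.1558, 0.1605, 0.1669, 0.1532], E[r] = 0.3968, γ^t·E[r] = 0.136102, running G = 1.015362

G = 1.0154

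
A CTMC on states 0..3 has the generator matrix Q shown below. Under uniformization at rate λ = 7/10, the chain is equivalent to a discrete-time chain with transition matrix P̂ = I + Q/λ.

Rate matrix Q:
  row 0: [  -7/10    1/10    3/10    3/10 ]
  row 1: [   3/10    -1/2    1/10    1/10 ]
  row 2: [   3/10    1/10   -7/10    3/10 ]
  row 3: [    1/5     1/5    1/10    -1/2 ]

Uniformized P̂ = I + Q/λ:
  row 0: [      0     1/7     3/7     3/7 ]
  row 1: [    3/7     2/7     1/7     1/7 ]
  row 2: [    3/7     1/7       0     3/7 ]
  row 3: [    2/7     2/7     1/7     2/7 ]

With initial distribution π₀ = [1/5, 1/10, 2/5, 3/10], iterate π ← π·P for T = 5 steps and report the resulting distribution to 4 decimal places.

t=0: π = [0.2000, 0.1000, 0.4000, 0.3000]
t=1: π = [0.3000, 0.2000, 0.1429, 0.3571]
t=2: π = [0.2490, 0.2224, 0.2082, 0.3204]
t=3: π = [0.2761, 0.2204, 0.1843, 0.3192]
t=4: π = [0.2646, 0.2200, 0.1954, 0.3200]
t=5: π = [0.2694, 0.2200, 0.1906, 0.3200]

π = [0.2694, 0.2200, 0.1906, 0.3200]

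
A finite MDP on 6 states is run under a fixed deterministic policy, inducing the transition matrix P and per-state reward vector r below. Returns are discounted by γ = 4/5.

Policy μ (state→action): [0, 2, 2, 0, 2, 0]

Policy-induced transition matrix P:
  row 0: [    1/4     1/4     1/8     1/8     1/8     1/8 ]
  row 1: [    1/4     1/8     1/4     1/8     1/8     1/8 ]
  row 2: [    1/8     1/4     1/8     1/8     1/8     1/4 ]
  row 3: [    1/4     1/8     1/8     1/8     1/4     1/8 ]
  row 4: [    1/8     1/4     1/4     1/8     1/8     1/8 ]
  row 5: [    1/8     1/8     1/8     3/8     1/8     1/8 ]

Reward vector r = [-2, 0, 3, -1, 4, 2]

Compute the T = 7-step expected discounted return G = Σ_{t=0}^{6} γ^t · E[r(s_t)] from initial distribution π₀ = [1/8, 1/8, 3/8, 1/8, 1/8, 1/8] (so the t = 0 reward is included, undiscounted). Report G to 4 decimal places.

G = 3.9734

t=0: π = [0.1250, 0.1250, 0.3750, 0.1250, 0.1250, 0.1250], E[r] = 1.5000, γ^t·E[r] = 1.500000, running G = 1.500000
t=1: π = [0.1719, 0.2031, 0.1563, 0.1563, 0.1406, 0.1719], E[r] = 0.8750, γ^t·E[r] = 0.700000, running G = 2.200000
t=2: π = [0.1914, 0.1836, 0.1680, 0.1680, 0.1445, 0.1445], E[r] = 0.8203, γ^t·E[r] = 0.525000, running G = 2.725000
t=3: π = [0.1929, 0.1880, 0.1660, 0.1611, 0.1460, 0.1460], E[r] = 0.8271, γ^t·E[r] = 0.423500, running G = 3.148500
t=4: π = [0.1927, 0.1881, 0.1667, 0.1615, 0.1451, 0.1458], E[r] = 0.8253, γ^t·E[r] = 0.338050, running G = 3.486550
t=5: π = [0.1928, 0.1881, 0.1667, 0.1614, 0.1452, 0.1458], E[r] = 0.8254, γ^t·E[r] = 0.270460, running G = 3.757010
t=6: π = [0.1928, 0.1881, 0.1667, 0.1615, 0.1452, 0.1458], E[r] = 0.8253, γ^t·E[r] = 0.216353, running G = 3.973363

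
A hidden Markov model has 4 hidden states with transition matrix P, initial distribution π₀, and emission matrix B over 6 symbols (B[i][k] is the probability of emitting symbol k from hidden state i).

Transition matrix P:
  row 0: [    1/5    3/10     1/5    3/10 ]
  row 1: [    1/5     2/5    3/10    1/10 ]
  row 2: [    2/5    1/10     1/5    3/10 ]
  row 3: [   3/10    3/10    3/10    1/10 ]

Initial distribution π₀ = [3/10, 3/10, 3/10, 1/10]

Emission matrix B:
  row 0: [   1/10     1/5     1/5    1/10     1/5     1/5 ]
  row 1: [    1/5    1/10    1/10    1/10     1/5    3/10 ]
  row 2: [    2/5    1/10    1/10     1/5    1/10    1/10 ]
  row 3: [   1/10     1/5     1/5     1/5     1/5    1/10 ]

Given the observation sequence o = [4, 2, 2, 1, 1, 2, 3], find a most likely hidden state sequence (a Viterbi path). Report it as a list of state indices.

path = [0, 3, 0, 3, 0, 3, 2]

t=0: δ = [6.000e-02, 6.000e-02, 3.000e-02, 2.000e-02]  (obs o_0=4)
t=1: δ = [2.400e-03, 2.400e-03, 1.800e-03, 3.600e-03]  ψ = [0, 1, 1, 0]  (obs o_1=2)
t=2: δ = [2.160e-04, 1.080e-04, 1.080e-04, 1.440e-04]  ψ = [3, 3, 3, 0]  (obs o_2=2)
t=3: δ = [8.640e-06, 6.480e-06, 4.320e-06, 1.296e-05]  ψ = [0, 0, 0, 0]  (obs o_3=1)
t=4: δ = [7.776e-07, 3.888e-07, 3.888e-07, 5.184e-07]  ψ = [3, 3, 3, 0]  (obs o_4=1)
t=5: δ = [3.110e-08, 2.333e-08, 1.555e-08, 4.666e-08]  ψ = [0, 0, 0, 0]  (obs o_5=2)
t=6: δ = [1.400e-09, 1.400e-09, 2.799e-09, 1.866e-09]  ψ = [3, 3, 3, 0]  (obs o_6=3)
backtrack: best end state = 2; path = [0, 3, 0, 3, 0, 3, 2]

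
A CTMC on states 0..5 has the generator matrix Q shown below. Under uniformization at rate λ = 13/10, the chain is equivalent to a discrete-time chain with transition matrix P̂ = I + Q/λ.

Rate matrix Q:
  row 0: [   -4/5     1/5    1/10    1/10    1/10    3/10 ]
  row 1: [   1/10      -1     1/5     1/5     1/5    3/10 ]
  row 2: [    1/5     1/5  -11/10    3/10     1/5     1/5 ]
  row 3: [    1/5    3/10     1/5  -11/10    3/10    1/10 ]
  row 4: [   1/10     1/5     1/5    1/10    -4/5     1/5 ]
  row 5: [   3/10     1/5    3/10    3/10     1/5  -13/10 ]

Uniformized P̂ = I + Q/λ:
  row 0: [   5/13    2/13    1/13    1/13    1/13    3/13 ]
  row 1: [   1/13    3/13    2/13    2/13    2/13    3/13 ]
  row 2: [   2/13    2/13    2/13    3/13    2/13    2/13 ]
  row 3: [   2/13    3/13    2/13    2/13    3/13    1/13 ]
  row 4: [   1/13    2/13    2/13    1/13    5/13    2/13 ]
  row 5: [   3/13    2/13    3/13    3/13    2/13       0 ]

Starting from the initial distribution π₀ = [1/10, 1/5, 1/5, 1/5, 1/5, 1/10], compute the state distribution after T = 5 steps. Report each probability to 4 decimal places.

t=0: π = [0.1000, 0.2000, 0.2000, 0.2000, 0.2000, 0.1000]
t=1: π = [0.1538, 0.1846, 0.1538, 0.1538, 0.2077, 0.1462]
t=2: π = [0.1704, 0.1799, 0.1533, 0.1491, 0.2018, 0.1456]
t=3: π = [0.1750, 0.1792, 0.1519, 0.1482, 0.1988, 0.1469]
t=4: π = [0.1765, 0.1790, 0.1517, 0.1481, 0.1977, 0.1471]
t=5: π = [0.1769, 0.1790, 0.1516, 0.1481, 0.1973, 0.1472]

π = [0.1769, 0.1790, 0.1516, 0.1481, 0.1973, 0.1472]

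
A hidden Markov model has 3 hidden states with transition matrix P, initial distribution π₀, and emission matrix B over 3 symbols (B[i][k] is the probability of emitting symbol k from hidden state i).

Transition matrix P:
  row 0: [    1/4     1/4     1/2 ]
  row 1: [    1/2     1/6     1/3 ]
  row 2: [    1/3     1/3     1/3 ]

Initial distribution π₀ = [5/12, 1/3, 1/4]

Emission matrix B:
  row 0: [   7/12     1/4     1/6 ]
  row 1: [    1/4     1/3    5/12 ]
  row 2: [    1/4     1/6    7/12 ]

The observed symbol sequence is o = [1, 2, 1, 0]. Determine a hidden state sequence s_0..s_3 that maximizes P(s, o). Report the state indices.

path = [0, 2, 1, 0]

t=0: δ = [1.042e-01, 1.111e-01, 4.167e-02]  (obs o_0=1)
t=1: δ = [9.259e-03, 1.085e-02, 3.038e-02]  ψ = [1, 0, 0]  (obs o_1=2)
t=2: δ = [2.532e-03, 3.376e-03, 1.688e-03]  ψ = [2, 2, 2]  (obs o_2=1)
t=3: δ = [9.846e-04, 1.582e-04, 3.165e-04]  ψ = [1, 0, 0]  (obs o_3=0)
backtrack: best end state = 0; path = [0, 2, 1, 0]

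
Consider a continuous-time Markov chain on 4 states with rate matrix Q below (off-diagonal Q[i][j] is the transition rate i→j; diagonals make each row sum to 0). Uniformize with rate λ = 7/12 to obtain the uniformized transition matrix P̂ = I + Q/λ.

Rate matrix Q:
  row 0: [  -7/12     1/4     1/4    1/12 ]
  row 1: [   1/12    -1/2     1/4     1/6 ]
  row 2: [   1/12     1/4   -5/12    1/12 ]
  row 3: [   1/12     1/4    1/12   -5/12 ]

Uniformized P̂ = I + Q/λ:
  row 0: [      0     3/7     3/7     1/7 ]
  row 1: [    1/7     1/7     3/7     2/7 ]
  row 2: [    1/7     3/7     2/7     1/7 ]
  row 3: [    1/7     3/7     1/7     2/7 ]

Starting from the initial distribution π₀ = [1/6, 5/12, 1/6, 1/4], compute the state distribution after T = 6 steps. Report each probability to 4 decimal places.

π = [0.1250, 0.3334, 0.3194, 0.2222]

t=0: π = [0.1667, 0.4167, 0.1667, 0.2500]
t=1: π = [0.1190, 0.3095, 0.3333, 0.2381]
t=2: π = [0.1259, 0.3401, 0.3129, 0.2211]
t=3: π = [0.1249, 0.3314, 0.3207, 0.2230]
t=4: π = [0.1250, 0.3339, 0.3190, 0.2221]
t=5: π = [0.1250, 0.3332, 0.3195, 0.2223]
t=6: π = [0.1250, 0.3334, 0.3194, 0.2222]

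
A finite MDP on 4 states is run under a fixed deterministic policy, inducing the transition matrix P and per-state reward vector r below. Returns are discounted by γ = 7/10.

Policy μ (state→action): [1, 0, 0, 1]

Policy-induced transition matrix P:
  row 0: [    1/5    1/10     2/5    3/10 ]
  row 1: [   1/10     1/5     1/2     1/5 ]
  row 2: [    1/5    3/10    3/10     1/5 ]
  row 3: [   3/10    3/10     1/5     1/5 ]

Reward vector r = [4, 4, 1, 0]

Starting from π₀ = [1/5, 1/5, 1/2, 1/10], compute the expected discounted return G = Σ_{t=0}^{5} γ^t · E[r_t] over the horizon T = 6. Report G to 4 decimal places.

G = 6.1386

t=0: π = [0.2000, 0.2000, 0.5000, 0.1000], E[r] = 2.1000, γ^t·E[r] = 2.100000, running G = 2.100000
t=1: π = [0.1900, 0.2400, 0.3500, 0.2200], E[r] = 2.0700, γ^t·E[r] = 1.449000, running G = 3.549000
t=2: π = [0.1980, 0.2380, 0.3450, 0.2190], E[r] = 2.0890, γ^t·E[r] = 1.023610, running G = 4.572610
t=3: π = [0.1981, 0.2366, 0.3455, 0.2198], E[r] = 2.0843, γ^t·E[r] = 0.714915, running G = 5.287525
t=4: π = [0.1983, 0.2367, 0.3452, 0.2198], E[r] = 2.0853, γ^t·E[r] = 0.500683, running G = 5.788208
t=5: π = [0.1983, 0.2367, 0.3452, 0.2198], E[r] = 2.0851, γ^t·E[r] = 0.350441, running G = 6.138648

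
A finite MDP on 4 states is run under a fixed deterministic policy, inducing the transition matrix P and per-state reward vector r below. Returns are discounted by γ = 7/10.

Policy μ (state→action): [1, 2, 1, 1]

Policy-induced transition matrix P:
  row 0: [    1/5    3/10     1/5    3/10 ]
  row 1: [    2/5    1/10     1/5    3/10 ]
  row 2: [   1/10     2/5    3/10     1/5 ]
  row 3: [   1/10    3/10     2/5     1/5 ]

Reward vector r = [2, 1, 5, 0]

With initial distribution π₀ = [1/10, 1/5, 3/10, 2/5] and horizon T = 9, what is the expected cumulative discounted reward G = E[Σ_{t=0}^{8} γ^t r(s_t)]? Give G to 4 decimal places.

G = 6.5196

t=0: π = [0.1000, 0.2000, 0.3000, 0.4000], E[r] = 1.9000, γ^t·E[r] = 1.900000, running G = 1.900000
t=1: π = [0.1700, 0.2900, 0.3100, 0.2300], E[r] = 2.1800, γ^t·E[r] = 1.526000, running G = 3.426000
t=2: π = [0.2040, 0.2730, 0.2770, 0.2460], E[r] = 2.0660, γ^t·E[r] = 1.012340, running G = 4.438340
t=3: π = [0.2023, 0.2731, 0.2769, 0.2477], E[r] = 2.0622, γ^t·E[r] = 0.707335, running G = 5.145675
t=4: π = [0.2022, 0.2731, 0.2772, 0.2475], E[r] = 2.0635, γ^t·E[r] = 0.495456, running G = 5.641131
t=5: π = [0.2021, 0.2731, 0.2772, 0.2475], E[r] = 2.0635, γ^t·E[r] = 0.346819, running G = 5.987949
t=6: π = [0.2021, 0.2731, 0.2772, 0.2475], E[r] = 2.0635, γ^t·E[r] = 0.242773, running G = 6.230722
t=7: π = [0.2021, 0.2731, 0.2772, 0.2475], E[r] = 2.0635, γ^t·E[r] = 0.169941, running G = 6.400663
t=8: π = [0.2021, 0.2731, 0.2772, 0.2475], E[r] = 2.0635, γ^t·E[r] = 0.118958, running G = 6.519621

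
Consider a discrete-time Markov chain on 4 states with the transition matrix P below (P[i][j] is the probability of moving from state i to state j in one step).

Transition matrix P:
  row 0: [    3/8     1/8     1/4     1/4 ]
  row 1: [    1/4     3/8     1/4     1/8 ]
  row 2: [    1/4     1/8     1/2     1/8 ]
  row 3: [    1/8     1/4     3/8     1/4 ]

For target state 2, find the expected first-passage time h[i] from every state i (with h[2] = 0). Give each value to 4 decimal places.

First-step conditioning: h[2] = 0; for i ≠ 2, h[i] = 1 + Σ_k P[i][k]·h[k].
  h[0] = 1 + 3/8·h[0] + 1/8·h[1] + 1/4·h[3]
  h[1] = 1 + 1/4·h[0] + 3/8·h[1] + 1/8·h[3]
  h[3] = 1 + 1/8·h[0] + 1/4·h[1] + 1/4·h[3]
Solving the 3×3 linear system over states ≠ 2 gives exactly h = [392/109, 400/109, 0, 344/109] (h[2] = 0 is the target).

h = [3.5963, 3.6697, 0.0000, 3.1560]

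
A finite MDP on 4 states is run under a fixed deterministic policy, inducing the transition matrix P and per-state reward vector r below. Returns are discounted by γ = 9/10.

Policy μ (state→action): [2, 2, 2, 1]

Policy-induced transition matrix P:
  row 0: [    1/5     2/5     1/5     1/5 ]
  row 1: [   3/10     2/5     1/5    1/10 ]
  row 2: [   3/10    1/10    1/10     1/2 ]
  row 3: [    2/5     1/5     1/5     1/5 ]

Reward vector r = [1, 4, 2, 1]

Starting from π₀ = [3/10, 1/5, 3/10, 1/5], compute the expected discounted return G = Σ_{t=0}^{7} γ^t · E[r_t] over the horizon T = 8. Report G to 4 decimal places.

G = 11.5760

t=0: π = [0.3000, 0.2000, 0.3000, 0.2000], E[r] = 1.9000, γ^t·E[r] = 1.900000, running G = 1.900000
t=1: π = [0.2900, 0.2700, 0.1700, 0.2700], E[r] = 1.9800, γ^t·E[r] = 1.782000, running G = 3.682000
t=2: π = [0.2980, 0.2950, 0.1830, 0.2240], E[r] = 2.0680, γ^t·E[r] = 1.675080, running G = 5.357080
t=3: π = [0.2926, 0.3003, 0.1817, 0.2254], E[r] = 2.0826, γ^t·E[r] = 1.518215, running G = 6.875295
t=4: π = [0.2933, 0.3004, 0.1818, 0.2245], E[r] = 2.0831, γ^t·E[r] = 1.366696, running G = 8.241991
t=5: π = [0.2931, 0.3006, 0.1818, 0.2245], E[r] = 2.0835, γ^t·E[r] = 1.230275, running G = 9.472266
t=6: π = [0.2931, 0.3006, 0.1818, 0.2245], E[r] = 2.0835, γ^t·E[r] = 1.107246, running G = 10.579512
t=7: π = [0.2931, 0.3006, 0.1818, 0.2245], E[r] = 2.0835, γ^t·E[r] = 0.996526, running G = 11.576038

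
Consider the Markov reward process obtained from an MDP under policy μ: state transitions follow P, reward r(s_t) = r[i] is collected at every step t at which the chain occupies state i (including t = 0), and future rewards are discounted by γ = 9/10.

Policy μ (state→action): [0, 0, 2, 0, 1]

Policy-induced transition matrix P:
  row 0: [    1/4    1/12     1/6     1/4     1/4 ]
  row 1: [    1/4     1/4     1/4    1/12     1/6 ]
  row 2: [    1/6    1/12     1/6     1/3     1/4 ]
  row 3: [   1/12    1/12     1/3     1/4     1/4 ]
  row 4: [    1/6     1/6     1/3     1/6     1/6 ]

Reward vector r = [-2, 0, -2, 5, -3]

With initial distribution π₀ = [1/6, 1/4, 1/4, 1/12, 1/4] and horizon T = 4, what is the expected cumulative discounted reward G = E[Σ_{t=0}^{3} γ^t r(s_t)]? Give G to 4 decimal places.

t=0: π = [0.1667, 0.2500, 0.2500, 0.0833, 0.2500], E[r] = -1.1667, γ^t·E[r] = -1.166667, running G = -1.166667
t=1: π = [0.1944, 0.1458, 0.2431, 0.2083, 0.2083], E[r] = -0.4583, γ^t·E[r] = -0.412500, running G = -1.579167
t=2: π = [0.1777, 0.1250, 0.2483, 0.2286, 0.2205], E[r] = -0.3704, γ^t·E[r] = -0.300000, running G = -1.879167
t=3: π = [0.1728, 0.1225, 0.2519, 0.2315, 0.2212], E[r] = -0.3558, γ^t·E[r] = -0.259348, running G = -2.138514

G = -2.1385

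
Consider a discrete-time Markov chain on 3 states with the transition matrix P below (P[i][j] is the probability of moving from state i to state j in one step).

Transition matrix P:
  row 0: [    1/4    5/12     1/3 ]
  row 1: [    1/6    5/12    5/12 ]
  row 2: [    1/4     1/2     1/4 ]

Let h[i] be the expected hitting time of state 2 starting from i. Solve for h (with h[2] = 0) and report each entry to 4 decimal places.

h = [2.7170, 2.4906, 0.0000]

First-step conditioning: h[2] = 0; for i ≠ 2, h[i] = 1 + Σ_k P[i][k]·h[k].
  h[0] = 1 + 1/4·h[0] + 5/12·h[1]
  h[1] = 1 + 1/6·h[0] + 5/12·h[1]
Solving the 2×2 linear system over states ≠ 2 gives exactly h = [144/53, 132/53, 0] (h[2] = 0 is the target).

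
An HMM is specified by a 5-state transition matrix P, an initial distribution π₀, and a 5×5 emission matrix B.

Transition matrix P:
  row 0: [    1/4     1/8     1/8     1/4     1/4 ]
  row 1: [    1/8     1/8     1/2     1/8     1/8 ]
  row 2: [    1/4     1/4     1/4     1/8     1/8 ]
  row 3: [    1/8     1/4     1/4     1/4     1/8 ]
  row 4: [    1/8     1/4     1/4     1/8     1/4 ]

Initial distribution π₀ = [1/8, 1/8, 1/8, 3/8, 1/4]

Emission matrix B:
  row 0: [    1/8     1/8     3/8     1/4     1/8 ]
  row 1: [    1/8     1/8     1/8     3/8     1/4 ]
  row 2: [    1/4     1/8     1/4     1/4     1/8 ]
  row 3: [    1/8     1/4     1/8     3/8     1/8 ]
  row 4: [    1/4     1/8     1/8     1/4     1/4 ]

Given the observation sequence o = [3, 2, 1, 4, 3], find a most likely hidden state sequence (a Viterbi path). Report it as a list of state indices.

t=0: δ = [3.125e-02, 4.688e-02, 3.125e-02, 1.406e-01, 6.250e-02]  (obs o_0=3)
t=1: δ = [6.592e-03, 4.395e-03, 8.789e-03, 4.395e-03, 2.197e-03]  ψ = [3, 3, 3, 3, 3]  (obs o_1=2)
t=2: δ = [2.747e-04, 2.747e-04, 2.747e-04, 4.120e-04, 2.060e-04]  ψ = [2, 2, 1, 0, 0]  (obs o_2=1)
t=3: δ = [8.583e-06, 2.575e-05, 1.717e-05, 1.287e-05, 1.717e-05]  ψ = [0, 3, 1, 3, 0]  (obs o_3=4)
t=4: δ = [1.073e-06, 1.609e-06, 3.219e-06, 1.207e-06, 1.073e-06]  ψ = [2, 2, 1, 1, 4]  (obs o_4=3)
backtrack: best end state = 2; path = [3, 0, 3, 1, 2]

path = [3, 0, 3, 1, 2]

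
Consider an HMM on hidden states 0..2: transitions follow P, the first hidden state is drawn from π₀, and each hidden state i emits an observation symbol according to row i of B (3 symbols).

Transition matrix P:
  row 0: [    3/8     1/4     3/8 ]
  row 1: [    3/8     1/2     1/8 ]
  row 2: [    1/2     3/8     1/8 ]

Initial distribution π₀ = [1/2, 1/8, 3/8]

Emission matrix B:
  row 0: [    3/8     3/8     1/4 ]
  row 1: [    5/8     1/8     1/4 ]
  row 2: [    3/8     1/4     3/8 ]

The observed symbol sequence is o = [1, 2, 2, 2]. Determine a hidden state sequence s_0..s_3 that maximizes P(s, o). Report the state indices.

t=0: δ = [1.875e-01, 1.562e-02, 9.375e-02]  (obs o_0=1)
t=1: δ = [1.758e-02, 1.172e-02, 2.637e-02]  ψ = [0, 0, 0]  (obs o_1=2)
t=2: δ = [3.296e-03, 2.472e-03, 2.472e-03]  ψ = [2, 2, 0]  (obs o_2=2)
t=3: δ = [3.090e-04, 3.090e-04, 4.635e-04]  ψ = [0, 1, 0]  (obs o_3=2)
backtrack: best end state = 2; path = [0, 2, 0, 2]

path = [0, 2, 0, 2]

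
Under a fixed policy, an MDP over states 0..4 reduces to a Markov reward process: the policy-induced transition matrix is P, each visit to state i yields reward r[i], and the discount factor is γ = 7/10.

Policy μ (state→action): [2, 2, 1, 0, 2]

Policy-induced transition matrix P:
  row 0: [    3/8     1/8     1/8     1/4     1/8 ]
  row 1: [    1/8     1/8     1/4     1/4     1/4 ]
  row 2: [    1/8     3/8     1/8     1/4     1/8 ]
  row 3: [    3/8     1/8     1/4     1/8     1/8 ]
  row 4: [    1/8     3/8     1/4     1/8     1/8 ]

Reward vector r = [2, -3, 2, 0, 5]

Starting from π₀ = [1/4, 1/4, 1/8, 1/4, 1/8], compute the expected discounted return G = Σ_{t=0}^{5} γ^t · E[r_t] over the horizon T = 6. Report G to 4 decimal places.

G = 2.6251

t=0: π = [0.2500, 0.2500, 0.1250, 0.2500, 0.1250], E[r] = 0.6250, γ^t·E[r] = 0.625000, running G = 0.625000
t=1: π = [0.2500, 0.1875, 0.2031, 0.2031, 0.1563], E[r] = 1.1250, γ^t·E[r] = 0.787500, running G = 1.412500
t=2: π = [0.2383, 0.2148, 0.1934, 0.2051, 0.1484], E[r] = 0.9609, γ^t·E[r] = 0.470859, running G = 1.883359
t=3: π = [0.2358, 0.2104, 0.1960, 0.2058, 0.1519], E[r] = 0.9917, γ^t·E[r] = 0.340153, running G = 2.223512
t=4: π = [0.2354, 0.2120, 0.1960, 0.2053, 0.1513], E[r] = 0.9835, γ^t·E[r] = 0.236129, running G = 2.459641
t=5: π = [0.2352, 0.2118, 0.1961, 0.2054, 0.1515], E[r] = 0.9845, γ^t·E[r] = 0.165463, running G = 2.625104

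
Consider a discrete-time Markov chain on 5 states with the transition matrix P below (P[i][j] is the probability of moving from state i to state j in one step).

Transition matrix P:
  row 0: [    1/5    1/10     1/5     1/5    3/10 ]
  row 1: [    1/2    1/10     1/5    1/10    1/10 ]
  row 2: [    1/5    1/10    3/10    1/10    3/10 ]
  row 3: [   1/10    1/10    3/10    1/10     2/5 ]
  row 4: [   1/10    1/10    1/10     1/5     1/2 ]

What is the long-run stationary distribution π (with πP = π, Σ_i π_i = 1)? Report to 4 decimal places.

π = [0.1776, 0.1000, 0.1984, 0.1547, 0.3693]

Balance equations π_j = Σ_i π_i·P[i][j]:
  π_0 = 1/5·π_0 + 1/2·π_1 + 1/5·π_2 + 1/10·π_3 + 1/10·π_4
  π_1 = 1/10·π_0 + 1/10·π_1 + 1/10·π_2 + 1/10·π_3 + 1/10·π_4
  π_2 = 1/5·π_0 + 1/5·π_1 + 3/10·π_2 + 3/10·π_3 + 1/10·π_4
  π_3 = 1/5·π_0 + 1/10·π_1 + 1/10·π_2 + 1/10·π_3 + 1/5·π_4
  normalize: π_0 + π_1 + π_2 + π_3 + π_4 = 1
Solving the linear system gives exactly π = [1419/7990, 1/10, 317/1598, 618/3995, 2951/7990].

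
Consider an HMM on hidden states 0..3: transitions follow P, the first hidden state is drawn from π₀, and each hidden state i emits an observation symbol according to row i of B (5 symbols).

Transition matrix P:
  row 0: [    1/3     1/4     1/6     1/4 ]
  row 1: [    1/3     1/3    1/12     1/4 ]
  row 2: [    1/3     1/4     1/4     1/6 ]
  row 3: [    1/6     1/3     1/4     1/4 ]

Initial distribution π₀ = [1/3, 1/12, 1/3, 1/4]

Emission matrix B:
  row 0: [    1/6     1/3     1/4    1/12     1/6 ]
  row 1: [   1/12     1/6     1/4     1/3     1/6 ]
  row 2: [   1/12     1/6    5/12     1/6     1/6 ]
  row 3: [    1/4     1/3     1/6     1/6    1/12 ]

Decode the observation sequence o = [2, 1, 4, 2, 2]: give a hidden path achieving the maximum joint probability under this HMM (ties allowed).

path = [2, 0, 0, 2, 2]

t=0: δ = [8.333e-02, 2.083e-02, 1.389e-01, 4.167e-02]  (obs o_0=2)
t=1: δ = [1.543e-02, 5.787e-03, 5.787e-03, 7.716e-03]  ψ = [2, 2, 2, 2]  (obs o_1=1)
t=2: δ = [8.573e-04, 6.430e-04, 4.287e-04, 3.215e-04]  ψ = [0, 0, 0, 0]  (obs o_2=4)
t=3: δ = [7.144e-05, 5.358e-05, 5.954e-05, 3.572e-05]  ψ = [0, 0, 0, 0]  (obs o_3=2)
t=4: δ = [5.954e-06, 4.465e-06, 6.202e-06, 2.977e-06]  ψ = [0, 0, 2, 0]  (obs o_4=2)
backtrack: best end state = 2; path = [2, 0, 0, 2, 2]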